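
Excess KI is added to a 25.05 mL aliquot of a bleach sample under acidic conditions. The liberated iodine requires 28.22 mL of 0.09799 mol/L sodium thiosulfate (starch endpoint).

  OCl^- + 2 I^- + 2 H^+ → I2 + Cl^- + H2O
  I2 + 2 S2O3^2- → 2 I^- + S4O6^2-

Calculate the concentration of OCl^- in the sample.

0.05520 mol/L

n(S2O3^2-) = 0.02822 × 0.09799 = 2.765 × 10^-3 mol
n(I2) = n(S2O3^2-)/2 = 1.383 × 10^-3 mol
n(OCl^-) in the aliquot = 1.383 × 10^-3 mol (1:1 ratio)
[OCl^-] = 1.383 × 10^-3 / 0.02505 = 0.05520 mol/L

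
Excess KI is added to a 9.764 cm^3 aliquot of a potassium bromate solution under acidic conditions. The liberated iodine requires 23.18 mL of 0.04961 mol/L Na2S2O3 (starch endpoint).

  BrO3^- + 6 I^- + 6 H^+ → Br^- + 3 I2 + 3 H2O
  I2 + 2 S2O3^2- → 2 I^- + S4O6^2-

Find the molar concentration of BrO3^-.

0.01963 mol/L

n(S2O3^2-) = 0.02318 × 0.04961 = 1.150 × 10^-3 mol
n(I2) = n(S2O3^2-)/2 = 5.750 × 10^-4 mol
From the 1:3 ratio, n(BrO3^-) in the aliquot = 1/3 × 5.750 × 10^-4 = 1.917 × 10^-4 mol
[BrO3^-] = 1.917 × 10^-4 / 0.009764 = 0.01963 mol/L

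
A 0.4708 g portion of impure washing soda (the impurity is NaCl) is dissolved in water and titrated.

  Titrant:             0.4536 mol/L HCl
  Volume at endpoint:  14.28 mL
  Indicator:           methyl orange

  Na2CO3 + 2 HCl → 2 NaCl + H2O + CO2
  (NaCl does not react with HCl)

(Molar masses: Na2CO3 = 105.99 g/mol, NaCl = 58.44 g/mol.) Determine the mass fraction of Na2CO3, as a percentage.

72.91 %

n(HCl) = 0.01428 × 0.4536 = 6.477 × 10^-3 mol
Let x = n(Na2CO3), y = n(NaCl).
Titrant: 2x = 6.477 × 10^-3;  mass: 105.99x + 58.44y = 0.4708
Solving, x = 3.239 × 10^-3 mol, y = 2.182 × 10^-3 mol
mass of Na2CO3 = 3.239 × 10^-3 × 105.99 = 0.3433 g
% Na2CO3 = 0.3433 / 0.4708 × 100 = 72.91 %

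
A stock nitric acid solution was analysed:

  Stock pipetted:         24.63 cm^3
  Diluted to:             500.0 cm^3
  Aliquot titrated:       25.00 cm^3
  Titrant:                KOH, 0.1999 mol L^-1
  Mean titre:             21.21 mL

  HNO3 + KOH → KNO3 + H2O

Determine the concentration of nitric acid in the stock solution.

n(KOH) = 0.02121 × 0.1999 = 4.240 × 10^-3 mol
n(HNO3) in the aliquot = 4.240 × 10^-3 mol (1:1 ratio)
[HNO3]_dilute = 4.240 × 10^-3 / 0.02500 = 0.1696 mol/L
Dilution factor = 500.0 / 24.63 = 20.30
[HNO3]_stock = 0.1696 × 20.30 = 3.443 mol/L

3.443 mol/L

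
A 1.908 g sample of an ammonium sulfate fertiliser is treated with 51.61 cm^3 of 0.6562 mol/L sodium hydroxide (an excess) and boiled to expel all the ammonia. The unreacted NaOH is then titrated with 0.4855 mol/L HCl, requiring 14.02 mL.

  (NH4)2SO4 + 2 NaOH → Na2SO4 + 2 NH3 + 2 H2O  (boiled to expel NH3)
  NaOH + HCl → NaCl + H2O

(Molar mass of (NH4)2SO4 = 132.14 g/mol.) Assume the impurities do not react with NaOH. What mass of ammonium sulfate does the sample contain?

n(NaOH) added = 0.05161 × 0.6562 = 0.03387 mol
n(HCl) used in back-titration = 0.01402 × 0.4855 = 6.807 × 10^-3 mol
n(NaOH) left over = 6.807 × 10^-3 mol (1:1 ratio)
n(NaOH) consumed by analyte = 0.03387 − 6.807 × 10^-3 = 0.02706 mol
From the 1:2 ratio, n((NH4)2SO4) = 1/2 × 0.02706 = 0.01353 mol
mass of (NH4)2SO4 = 0.01353 × 132.14 = 1.788 g

1.788 g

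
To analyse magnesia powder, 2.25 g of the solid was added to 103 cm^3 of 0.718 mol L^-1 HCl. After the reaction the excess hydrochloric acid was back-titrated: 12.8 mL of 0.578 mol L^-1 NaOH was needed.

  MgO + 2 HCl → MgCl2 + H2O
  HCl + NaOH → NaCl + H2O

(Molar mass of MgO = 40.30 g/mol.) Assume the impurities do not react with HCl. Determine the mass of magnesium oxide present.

1.34 g

n(HCl) added = 0.103 × 0.718 = 0.0740 mol
n(NaOH) used in back-titration = 0.0128 × 0.578 = 7.40 × 10^-3 mol
n(HCl) left over = 7.40 × 10^-3 mol (1:1 ratio)
n(HCl) consumed by analyte = 0.0740 − 7.40 × 10^-3 = 0.0666 mol
From the 1:2 ratio, n(MgO) = 1/2 × 0.0666 = 0.0333 mol
mass of MgO = 0.0333 × 40.30 = 1.34 g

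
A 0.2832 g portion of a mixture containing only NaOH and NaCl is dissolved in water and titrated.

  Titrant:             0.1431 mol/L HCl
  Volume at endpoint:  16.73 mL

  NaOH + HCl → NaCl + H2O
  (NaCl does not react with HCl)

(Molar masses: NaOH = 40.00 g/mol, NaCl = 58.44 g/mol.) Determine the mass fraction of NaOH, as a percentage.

33.81 %

n(HCl) = 0.01673 × 0.1431 = 2.394 × 10^-3 mol
Let x = n(NaOH), y = n(NaCl).
Titrant: 1x = 2.394 × 10^-3;  mass: 40.00x + 58.44y = 0.2832
Solving, x = 2.394 × 10^-3 mol, y = 3.207 × 10^-3 mol
mass of NaOH = 2.394 × 10^-3 × 40.00 = 0.09576 g
% NaOH = 0.09576 / 0.2832 × 100 = 33.81 %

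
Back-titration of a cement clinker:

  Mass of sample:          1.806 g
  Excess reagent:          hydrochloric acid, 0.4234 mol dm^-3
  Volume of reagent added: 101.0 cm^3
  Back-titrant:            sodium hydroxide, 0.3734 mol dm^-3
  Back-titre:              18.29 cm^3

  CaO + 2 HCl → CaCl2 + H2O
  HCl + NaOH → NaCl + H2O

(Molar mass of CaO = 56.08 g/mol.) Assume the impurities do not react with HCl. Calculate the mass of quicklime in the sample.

1.008 g

n(HCl) added = 0.1010 × 0.4234 = 0.04276 mol
n(NaOH) used in back-titration = 0.01829 × 0.3734 = 6.829 × 10^-3 mol
n(HCl) left over = 6.829 × 10^-3 mol (1:1 ratio)
n(HCl) consumed by analyte = 0.04276 − 6.829 × 10^-3 = 0.03593 mol
From the 1:2 ratio, n(CaO) = 1/2 × 0.03593 = 0.01797 mol
mass of CaO = 0.01797 × 56.08 = 1.008 g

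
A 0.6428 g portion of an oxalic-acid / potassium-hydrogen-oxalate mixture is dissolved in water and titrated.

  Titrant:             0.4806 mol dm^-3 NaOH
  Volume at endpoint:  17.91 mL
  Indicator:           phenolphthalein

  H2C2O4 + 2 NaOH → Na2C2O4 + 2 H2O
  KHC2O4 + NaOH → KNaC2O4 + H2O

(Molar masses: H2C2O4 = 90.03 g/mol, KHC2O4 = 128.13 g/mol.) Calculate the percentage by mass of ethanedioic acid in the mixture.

n(NaOH) = 0.01791 × 0.4806 = 8.608 × 10^-3 mol
Let x = n(H2C2O4), y = n(KHC2O4).
Titrant: 2x + 1y = 8.608 × 10^-3;  mass: 90.03x + 128.13y = 0.6428
Solving, x = 2.768 × 10^-3 mol, y = 3.072 × 10^-3 mol
mass of H2C2O4 = 2.768 × 10^-3 × 90.03 = 0.2492 g
% H2C2O4 = 0.2492 / 0.6428 × 100 = 38.77 %

38.77 %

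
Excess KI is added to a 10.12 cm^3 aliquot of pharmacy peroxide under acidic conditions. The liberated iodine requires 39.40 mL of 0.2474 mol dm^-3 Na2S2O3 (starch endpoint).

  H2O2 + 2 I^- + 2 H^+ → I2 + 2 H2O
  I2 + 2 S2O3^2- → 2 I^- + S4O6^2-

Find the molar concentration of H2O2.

n(S2O3^2-) = 0.03940 × 0.2474 = 9.748 × 10^-3 mol
n(I2) = n(S2O3^2-)/2 = 4.874 × 10^-3 mol
n(H2O2) in the aliquot = 4.874 × 10^-3 mol (1:1 ratio)
[H2O2] = 4.874 × 10^-3 / 0.01012 = 0.4816 mol/L

0.4816 mol/L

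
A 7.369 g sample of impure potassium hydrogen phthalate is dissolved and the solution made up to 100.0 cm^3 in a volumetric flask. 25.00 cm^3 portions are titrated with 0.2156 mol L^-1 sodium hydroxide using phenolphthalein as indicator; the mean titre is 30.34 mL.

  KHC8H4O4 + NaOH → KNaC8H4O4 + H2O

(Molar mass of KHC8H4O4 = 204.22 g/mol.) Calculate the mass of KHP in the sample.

5.343 g

n(NaOH) per titration = 0.03034 × 0.2156 = 6.541 × 10^-3 mol
n(KHC8H4O4) in each aliquot = 6.541 × 10^-3 mol (1:1 ratio)
n(KHC8H4O4) in the whole flask = 6.541 × 10^-3 × 100.0/25.00 = 0.02617 mol
mass of KHC8H4O4 = 0.02617 × 204.22 = 5.343 g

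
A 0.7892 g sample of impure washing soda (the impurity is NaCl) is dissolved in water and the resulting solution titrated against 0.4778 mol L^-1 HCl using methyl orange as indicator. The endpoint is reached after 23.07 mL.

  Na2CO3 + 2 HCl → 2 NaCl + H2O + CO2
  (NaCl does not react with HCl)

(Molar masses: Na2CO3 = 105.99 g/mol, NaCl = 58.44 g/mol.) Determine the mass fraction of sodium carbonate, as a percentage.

n(HCl) = 0.02307 × 0.4778 = 0.01102 mol
Let x = n(Na2CO3), y = n(NaCl).
Titrant: 2x = 0.01102;  mass: 105.99x + 58.44y = 0.7892
Solving, x = 5.511 × 10^-3 mol, y = 3.509 × 10^-3 mol
mass of Na2CO3 = 5.511 × 10^-3 × 105.99 = 0.5842 g
% Na2CO3 = 0.5842 / 0.7892 × 100 = 74.02 %

74.02 %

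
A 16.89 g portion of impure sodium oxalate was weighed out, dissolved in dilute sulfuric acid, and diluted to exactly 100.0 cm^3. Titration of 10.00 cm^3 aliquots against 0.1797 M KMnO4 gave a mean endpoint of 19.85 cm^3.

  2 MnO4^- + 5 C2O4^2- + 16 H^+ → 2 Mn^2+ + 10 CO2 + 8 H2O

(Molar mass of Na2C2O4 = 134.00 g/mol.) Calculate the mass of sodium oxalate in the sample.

11.95 g

n(KMnO4) per titration = 0.01985 × 0.1797 = 3.567 × 10^-3 mol
From the 5:2 ratio, n(Na2C2O4) in each aliquot = 5/2 × 3.567 × 10^-3 = 8.918 × 10^-3 mol
n(Na2C2O4) in the whole flask = 8.918 × 10^-3 × 100.0/10.00 = 0.08918 mol
mass of Na2C2O4 = 0.08918 × 134.00 = 11.95 g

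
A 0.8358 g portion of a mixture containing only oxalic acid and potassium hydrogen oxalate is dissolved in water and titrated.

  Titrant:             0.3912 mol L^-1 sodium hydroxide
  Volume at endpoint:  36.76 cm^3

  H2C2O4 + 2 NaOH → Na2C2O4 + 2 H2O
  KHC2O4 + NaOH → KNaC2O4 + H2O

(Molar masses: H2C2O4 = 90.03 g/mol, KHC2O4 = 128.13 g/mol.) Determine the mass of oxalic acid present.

n(NaOH) = 0.03676 × 0.3912 = 0.01438 mol
Let x = n(H2C2O4), y = n(KHC2O4).
Titrant: 2x + 1y = 0.01438;  mass: 90.03x + 128.13y = 0.8358
Solving, x = 6.057 × 10^-3 mol, y = 2.267 × 10^-3 mol
mass of H2C2O4 = 6.057 × 10^-3 × 90.03 = 0.5453 g

0.5453 g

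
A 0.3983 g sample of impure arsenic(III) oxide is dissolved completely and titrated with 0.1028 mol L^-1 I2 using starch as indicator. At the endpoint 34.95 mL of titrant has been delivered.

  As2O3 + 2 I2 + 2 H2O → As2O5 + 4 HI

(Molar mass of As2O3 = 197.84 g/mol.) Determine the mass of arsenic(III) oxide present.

0.3554 g

n(I2) = 0.03495 L × 0.1028 mol/L = 3.593 × 10^-3 mol
From the 1:2 ratio, n(As2O3) = 1/2 × 3.593 × 10^-3 = 1.796 × 10^-3 mol
mass of As2O3 = 1.796 × 10^-3 × 197.84 g/mol = 0.3554 g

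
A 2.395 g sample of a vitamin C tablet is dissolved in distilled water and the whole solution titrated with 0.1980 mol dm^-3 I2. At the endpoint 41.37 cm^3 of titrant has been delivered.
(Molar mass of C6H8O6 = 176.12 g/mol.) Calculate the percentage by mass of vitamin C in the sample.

60.24 %

C6H8O6 + I2 → C6H6O6 + 2 HI
n(I2) = 0.04137 L × 0.1980 mol/L = 8.191 × 10^-3 mol
n(C6H8O6) = 8.191 × 10^-3 mol (1:1 ratio)
mass of C6H8O6 = 8.191 × 10^-3 × 176.12 g/mol = 1.443 g
% C6H8O6 = 1.443 / 2.395 × 100 = 60.24 %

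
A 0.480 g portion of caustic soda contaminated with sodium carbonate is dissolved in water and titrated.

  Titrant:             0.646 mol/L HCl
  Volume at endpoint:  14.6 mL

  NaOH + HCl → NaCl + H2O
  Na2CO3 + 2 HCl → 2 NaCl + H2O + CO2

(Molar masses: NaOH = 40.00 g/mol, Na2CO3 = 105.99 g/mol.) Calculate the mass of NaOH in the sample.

n(HCl) = 0.0146 × 0.646 = 9.43 × 10^-3 mol
Let x = n(NaOH), y = n(Na2CO3).
Titrant: 1x + 2y = 9.43 × 10^-3;  mass: 40.00x + 105.99y = 0.480
Solving, x = 1.53 × 10^-3 mol, y = 3.95 × 10^-3 mol
mass of NaOH = 1.53 × 10^-3 × 40.00 = 0.0610 g

0.0610 g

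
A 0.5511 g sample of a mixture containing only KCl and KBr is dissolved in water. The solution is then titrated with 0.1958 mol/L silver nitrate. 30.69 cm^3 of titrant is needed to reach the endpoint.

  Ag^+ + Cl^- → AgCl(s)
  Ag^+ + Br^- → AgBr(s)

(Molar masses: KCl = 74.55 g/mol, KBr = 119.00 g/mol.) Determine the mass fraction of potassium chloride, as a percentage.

49.91 %

n(AgNO3) = 0.03069 × 0.1958 = 6.009 × 10^-3 mol
Let x = n(KCl), y = n(KBr).
Titrant: 1x + 1y = 6.009 × 10^-3;  mass: 74.55x + 119.00y = 0.5511
Solving, x = 3.689 × 10^-3 mol, y = 2.320 × 10^-3 mol
mass of KCl = 3.689 × 10^-3 × 74.55 = 0.2750 g
% KCl = 0.2750 / 0.5511 × 100 = 49.91 %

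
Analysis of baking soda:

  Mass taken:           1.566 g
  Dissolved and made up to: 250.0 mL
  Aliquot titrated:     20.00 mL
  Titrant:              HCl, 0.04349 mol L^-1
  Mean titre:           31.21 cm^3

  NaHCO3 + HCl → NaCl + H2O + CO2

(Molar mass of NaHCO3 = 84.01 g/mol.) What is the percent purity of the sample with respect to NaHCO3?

n(HCl) per titration = 0.03121 × 0.04349 = 1.357 × 10^-3 mol
n(NaHCO3) in each aliquot = 1.357 × 10^-3 mol (1:1 ratio)
n(NaHCO3) in the whole flask = 1.357 × 10^-3 × 250.0/20.00 = 0.01697 mol
mass of NaHCO3 = 0.01697 × 84.01 = 1.425 g
% NaHCO3 = 1.425 / 1.566 × 100 = 91.02 %

91.02 %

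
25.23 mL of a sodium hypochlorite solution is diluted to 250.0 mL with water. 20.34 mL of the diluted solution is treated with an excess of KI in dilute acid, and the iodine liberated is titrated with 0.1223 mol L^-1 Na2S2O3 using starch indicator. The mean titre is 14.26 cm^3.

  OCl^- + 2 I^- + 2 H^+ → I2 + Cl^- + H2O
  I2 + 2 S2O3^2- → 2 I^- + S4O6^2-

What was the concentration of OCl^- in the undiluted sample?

0.4248 mol/L

n(S2O3^2-) = 0.01426 × 0.1223 = 1.744 × 10^-3 mol
n(I2) = n(S2O3^2-)/2 = 8.720 × 10^-4 mol
n(OCl^-) in the aliquot = 8.720 × 10^-4 mol (1:1 ratio)
[OCl^-]_dilute = 8.720 × 10^-4 / 0.02034 = 0.04287 mol/L
[OCl^-]_original = 0.04287 × 250.0/25.23 = 0.4248 mol/L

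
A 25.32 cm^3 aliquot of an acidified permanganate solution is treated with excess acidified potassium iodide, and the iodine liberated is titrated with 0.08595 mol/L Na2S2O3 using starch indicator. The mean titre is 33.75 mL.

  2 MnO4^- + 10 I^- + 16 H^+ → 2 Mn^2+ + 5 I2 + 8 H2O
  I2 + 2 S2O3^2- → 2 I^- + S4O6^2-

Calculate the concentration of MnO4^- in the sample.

n(S2O3^2-) = 0.03375 × 0.08595 = 2.901 × 10^-3 mol
n(I2) = n(S2O3^2-)/2 = 1.450 × 10^-3 mol
From the 2:5 ratio, n(MnO4^-) in the aliquot = 2/5 × 1.450 × 10^-3 = 5.802 × 10^-4 mol
[MnO4^-] = 5.802 × 10^-4 / 0.02532 = 0.02291 mol/L

0.02291 mol/L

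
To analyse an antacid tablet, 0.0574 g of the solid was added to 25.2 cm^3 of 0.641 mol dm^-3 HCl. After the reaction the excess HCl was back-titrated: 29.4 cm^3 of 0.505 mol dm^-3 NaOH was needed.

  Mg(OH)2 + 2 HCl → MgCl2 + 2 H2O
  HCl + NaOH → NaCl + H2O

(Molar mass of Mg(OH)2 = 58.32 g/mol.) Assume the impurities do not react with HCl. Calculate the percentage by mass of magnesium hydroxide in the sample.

66.4 %

n(HCl) added = 0.0252 × 0.641 = 0.0162 mol
n(NaOH) used in back-titration = 0.0294 × 0.505 = 0.0148 mol
n(HCl) left over = 0.0148 mol (1:1 ratio)
n(HCl) consumed by analyte = 0.0162 − 0.0148 = 1.31 × 10^-3 mol
From the 1:2 ratio, n(Mg(OH)2) = 1/2 × 1.31 × 10^-3 = 6.53 × 10^-4 mol
mass of Mg(OH)2 = 6.53 × 10^-4 × 58.32 = 0.0381 g
% Mg(OH)2 = 0.0381 / 0.0574 × 100 = 66.4 %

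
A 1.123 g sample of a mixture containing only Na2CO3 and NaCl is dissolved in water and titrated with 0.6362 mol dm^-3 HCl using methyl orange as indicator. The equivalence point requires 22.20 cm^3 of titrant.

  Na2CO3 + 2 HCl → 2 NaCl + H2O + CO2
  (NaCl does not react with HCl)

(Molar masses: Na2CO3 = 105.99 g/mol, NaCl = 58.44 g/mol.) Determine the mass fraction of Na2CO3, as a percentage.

n(HCl) = 0.02220 × 0.6362 = 0.01412 mol
Let x = n(Na2CO3), y = n(NaCl).
Titrant: 2x = 0.01412;  mass: 105.99x + 58.44y = 1.123
Solving, x = 7.062 × 10^-3 mol, y = 6.409 × 10^-3 mol
mass of Na2CO3 = 7.062 × 10^-3 × 105.99 = 0.7485 g
% Na2CO3 = 0.7485 / 1.123 × 100 = 66.65 %

66.65 %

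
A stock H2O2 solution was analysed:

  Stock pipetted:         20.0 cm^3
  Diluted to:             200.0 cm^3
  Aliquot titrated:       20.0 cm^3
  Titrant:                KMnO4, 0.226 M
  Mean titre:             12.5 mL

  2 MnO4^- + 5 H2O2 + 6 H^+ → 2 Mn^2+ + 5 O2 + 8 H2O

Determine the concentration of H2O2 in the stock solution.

n(KMnO4) = 0.0125 × 0.226 = 2.83 × 10^-3 mol
From the 5:2 ratio, n(H2O2) in the aliquot = 5/2 × 2.83 × 10^-3 = 7.06 × 10^-3 mol
[H2O2]_dilute = 7.06 × 10^-3 / 0.0200 = 0.353 mol/L
Dilution factor = 200.0 / 20.0 = 10.00
[H2O2]_stock = 0.353 × 10.00 = 3.53 mol/L

3.53 M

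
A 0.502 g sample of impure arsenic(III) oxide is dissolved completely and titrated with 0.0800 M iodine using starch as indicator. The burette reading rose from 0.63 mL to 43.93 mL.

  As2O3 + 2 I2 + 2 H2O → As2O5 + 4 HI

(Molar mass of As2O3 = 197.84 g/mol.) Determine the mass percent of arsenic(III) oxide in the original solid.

n(I2) = 0.0433 L × 0.0800 mol/L = 3.46 × 10^-3 mol
From the 1:2 ratio, n(As2O3) = 1/2 × 3.46 × 10^-3 = 1.73 × 10^-3 mol
mass of As2O3 = 1.73 × 10^-3 × 197.84 g/mol = 0.343 g
% As2O3 = 0.343 / 0.502 × 100 = 68.3 %

68.3 %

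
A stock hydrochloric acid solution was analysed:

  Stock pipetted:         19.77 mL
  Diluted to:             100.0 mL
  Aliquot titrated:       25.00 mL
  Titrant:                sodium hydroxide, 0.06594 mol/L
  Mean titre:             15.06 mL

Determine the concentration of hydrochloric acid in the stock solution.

0.2009 mol/L

HCl + NaOH → NaCl + H2O
n(NaOH) = 0.01506 × 0.06594 = 9.931 × 10^-4 mol
n(HCl) in the aliquot = 9.931 × 10^-4 mol (1:1 ratio)
[HCl]_dilute = 9.931 × 10^-4 / 0.02500 = 0.03972 mol/L
Dilution factor = 100.0 / 19.77 = 5.058
[HCl]_stock = 0.03972 × 5.058 = 0.2009 mol/L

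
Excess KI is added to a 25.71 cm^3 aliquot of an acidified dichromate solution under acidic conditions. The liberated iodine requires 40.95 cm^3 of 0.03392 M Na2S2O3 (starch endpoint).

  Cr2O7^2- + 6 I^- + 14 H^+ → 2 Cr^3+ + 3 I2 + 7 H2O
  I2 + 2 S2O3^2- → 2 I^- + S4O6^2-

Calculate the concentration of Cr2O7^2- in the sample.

0.009004 M

n(S2O3^2-) = 0.04095 × 0.03392 = 1.389 × 10^-3 mol
n(I2) = n(S2O3^2-)/2 = 6.945 × 10^-4 mol
From the 1:3 ratio, n(Cr2O7^2-) in the aliquot = 1/3 × 6.945 × 10^-4 = 2.315 × 10^-4 mol
[Cr2O7^2-] = 2.315 × 10^-4 / 0.02571 = 0.009004 mol/L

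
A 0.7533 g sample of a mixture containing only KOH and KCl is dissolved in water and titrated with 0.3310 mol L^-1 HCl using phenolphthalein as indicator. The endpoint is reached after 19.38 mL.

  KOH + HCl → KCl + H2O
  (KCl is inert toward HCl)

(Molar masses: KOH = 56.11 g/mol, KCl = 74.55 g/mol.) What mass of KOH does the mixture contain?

0.3599 g

n(HCl) = 0.01938 × 0.3310 = 6.415 × 10^-3 mol
Let x = n(KOH), y = n(KCl).
Titrant: 1x = 6.415 × 10^-3;  mass: 56.11x + 74.55y = 0.7533
Solving, x = 6.415 × 10^-3 mol, y = 5.277 × 10^-3 mol
mass of KOH = 6.415 × 10^-3 × 56.11 = 0.3599 g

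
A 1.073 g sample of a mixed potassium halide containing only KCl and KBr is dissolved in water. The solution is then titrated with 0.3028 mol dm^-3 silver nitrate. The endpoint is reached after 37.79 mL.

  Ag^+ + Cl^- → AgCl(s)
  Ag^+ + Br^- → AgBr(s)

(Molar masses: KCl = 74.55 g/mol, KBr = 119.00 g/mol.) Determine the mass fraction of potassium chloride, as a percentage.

n(AgNO3) = 0.03779 × 0.3028 = 0.01144 mol
Let x = n(KCl), y = n(KBr).
Titrant: 1x + 1y = 0.01144;  mass: 74.55x + 119.00y = 1.073
Solving, x = 6.495 × 10^-3 mol, y = 4.948 × 10^-3 mol
mass of KCl = 6.495 × 10^-3 × 74.55 = 0.4842 g
% KCl = 0.4842 / 1.073 × 100 = 45.12 %

45.12 %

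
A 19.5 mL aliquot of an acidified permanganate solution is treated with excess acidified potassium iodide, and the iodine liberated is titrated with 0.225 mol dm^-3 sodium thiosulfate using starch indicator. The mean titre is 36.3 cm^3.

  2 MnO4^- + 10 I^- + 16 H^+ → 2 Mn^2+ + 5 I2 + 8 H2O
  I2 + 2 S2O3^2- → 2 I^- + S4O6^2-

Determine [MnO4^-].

0.0838 mol/L

n(S2O3^2-) = 0.0363 × 0.225 = 8.17 × 10^-3 mol
n(I2) = n(S2O3^2-)/2 = 4.08 × 10^-3 mol
From the 2:5 ratio, n(MnO4^-) in the aliquot = 2/5 × 4.08 × 10^-3 = 1.63 × 10^-3 mol
[MnO4^-] = 1.63 × 10^-3 / 0.0195 = 0.0838 mol/L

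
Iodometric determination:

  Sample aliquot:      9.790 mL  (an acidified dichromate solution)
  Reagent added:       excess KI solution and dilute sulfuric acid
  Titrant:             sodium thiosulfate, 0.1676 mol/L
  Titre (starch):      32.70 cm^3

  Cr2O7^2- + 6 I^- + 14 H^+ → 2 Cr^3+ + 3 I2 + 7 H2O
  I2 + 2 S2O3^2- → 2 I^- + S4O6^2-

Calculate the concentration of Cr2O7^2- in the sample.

0.09330 mol/L

n(S2O3^2-) = 0.03270 × 0.1676 = 5.481 × 10^-3 mol
n(I2) = n(S2O3^2-)/2 = 2.740 × 10^-3 mol
From the 1:3 ratio, n(Cr2O7^2-) in the aliquot = 1/3 × 2.740 × 10^-3 = 9.134 × 10^-4 mol
[Cr2O7^2-] = 9.134 × 10^-4 / 0.009790 = 0.09330 mol/L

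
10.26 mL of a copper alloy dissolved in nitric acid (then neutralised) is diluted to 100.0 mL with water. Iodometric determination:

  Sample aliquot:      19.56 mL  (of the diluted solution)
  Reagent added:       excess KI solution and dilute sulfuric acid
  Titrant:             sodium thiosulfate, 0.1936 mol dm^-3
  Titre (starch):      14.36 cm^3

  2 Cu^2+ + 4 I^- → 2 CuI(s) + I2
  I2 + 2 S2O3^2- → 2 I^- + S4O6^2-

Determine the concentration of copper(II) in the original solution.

n(S2O3^2-) = 0.01436 × 0.1936 = 2.780 × 10^-3 mol
n(I2) = n(S2O3^2-)/2 = 1.390 × 10^-3 mol
From the 2:1 ratio, n(Cu2+) in the aliquot = 2/1 × 1.390 × 10^-3 = 2.780 × 10^-3 mol
[Cu2+]_dilute = 2.780 × 10^-3 / 0.01956 = 0.1421 mol/L
[Cu2+]_original = 0.1421 × 100.0/10.26 = 1.385 mol/L

1.385 mol/L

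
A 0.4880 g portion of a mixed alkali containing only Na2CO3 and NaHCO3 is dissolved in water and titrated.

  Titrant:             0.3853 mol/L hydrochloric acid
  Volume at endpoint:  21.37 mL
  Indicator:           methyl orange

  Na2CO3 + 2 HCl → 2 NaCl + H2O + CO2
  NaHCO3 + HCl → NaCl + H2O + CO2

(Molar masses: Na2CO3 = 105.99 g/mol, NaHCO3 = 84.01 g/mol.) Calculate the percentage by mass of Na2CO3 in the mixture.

71.33 %

n(HCl) = 0.02137 × 0.3853 = 8.234 × 10^-3 mol
Let x = n(Na2CO3), y = n(NaHCO3).
Titrant: 2x + 1y = 8.234 × 10^-3;  mass: 105.99x + 84.01y = 0.4880
Solving, x = 3.284 × 10^-3 mol, y = 1.665 × 10^-3 mol
mass of Na2CO3 = 3.284 × 10^-3 × 105.99 = 0.3481 g
% Na2CO3 = 0.3481 / 0.4880 × 100 = 71.33 %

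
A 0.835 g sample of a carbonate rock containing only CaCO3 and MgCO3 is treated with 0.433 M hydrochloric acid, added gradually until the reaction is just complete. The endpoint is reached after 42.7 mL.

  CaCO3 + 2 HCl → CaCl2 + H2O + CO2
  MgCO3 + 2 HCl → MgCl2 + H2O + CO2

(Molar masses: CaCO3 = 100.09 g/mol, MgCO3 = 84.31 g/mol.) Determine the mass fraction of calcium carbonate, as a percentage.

42.2 %

n(HCl) = 0.0427 × 0.433 = 0.0185 mol
Let x = n(CaCO3), y = n(MgCO3).
Titrant: 2x + 2y = 0.0185;  mass: 100.09x + 84.31y = 0.835
Solving, x = 3.52 × 10^-3 mol, y = 5.72 × 10^-3 mol
mass of CaCO3 = 3.52 × 10^-3 × 100.09 = 0.353 g
% CaCO3 = 0.353 / 0.835 × 100 = 42.2 %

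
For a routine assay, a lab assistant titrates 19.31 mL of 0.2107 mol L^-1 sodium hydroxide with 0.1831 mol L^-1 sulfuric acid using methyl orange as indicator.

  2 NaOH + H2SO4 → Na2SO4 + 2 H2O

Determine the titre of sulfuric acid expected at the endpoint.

11.11 mL

n(NaOH) = 0.01931 L × 0.2107 mol/L = 4.069 × 10^-3 mol
From the 1:2 stoichiometry, n(H2SO4) = 1/2 × 4.069 × 10^-3 = 2.034 × 10^-3 mol
V(H2SO4) = 2.034 × 10^-3 mol / 0.1831 mol/L = 0.01111 L = 11.11 mL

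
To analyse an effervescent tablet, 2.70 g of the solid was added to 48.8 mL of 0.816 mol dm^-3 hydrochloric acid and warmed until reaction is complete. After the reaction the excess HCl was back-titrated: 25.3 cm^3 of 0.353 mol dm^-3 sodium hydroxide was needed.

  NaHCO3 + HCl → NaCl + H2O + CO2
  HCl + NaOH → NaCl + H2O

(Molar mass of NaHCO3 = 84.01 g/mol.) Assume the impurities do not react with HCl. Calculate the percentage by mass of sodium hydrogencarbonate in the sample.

n(HCl) added = 0.0488 × 0.816 = 0.0398 mol
n(NaOH) used in back-titration = 0.0253 × 0.353 = 8.93 × 10^-3 mol
n(HCl) left over = 8.93 × 10^-3 mol (1:1 ratio)
n(HCl) consumed by analyte = 0.0398 − 8.93 × 10^-3 = 0.0309 mol
n(NaHCO3) = 0.0309 mol (1:1 ratio)
mass of NaHCO3 = 0.0309 × 84.01 = 2.60 g
% NaHCO3 = 2.60 / 2.70 × 100 = 96.1 %

96.1 %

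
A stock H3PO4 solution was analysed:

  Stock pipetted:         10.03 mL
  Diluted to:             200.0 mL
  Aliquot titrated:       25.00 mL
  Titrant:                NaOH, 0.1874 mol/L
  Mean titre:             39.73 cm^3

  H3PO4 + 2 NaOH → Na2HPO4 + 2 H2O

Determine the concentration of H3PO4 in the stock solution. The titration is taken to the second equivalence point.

n(NaOH) = 0.03973 × 0.1874 = 7.445 × 10^-3 mol
From the 1:2 ratio, n(H3PO4) in the aliquot = 1/2 × 7.445 × 10^-3 = 3.723 × 10^-3 mol
[H3PO4]_dilute = 3.723 × 10^-3 / 0.02500 = 0.1489 mol/L
Dilution factor = 200.0 / 10.03 = 19.94
[H3PO4]_stock = 0.1489 × 19.94 = 2.969 mol/L

2.969 mol/L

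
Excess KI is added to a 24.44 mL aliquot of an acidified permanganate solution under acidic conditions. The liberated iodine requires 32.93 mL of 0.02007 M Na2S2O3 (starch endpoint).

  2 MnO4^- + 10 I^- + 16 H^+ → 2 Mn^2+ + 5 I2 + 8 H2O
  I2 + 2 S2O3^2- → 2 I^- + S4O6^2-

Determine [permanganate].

0.005408 M

n(S2O3^2-) = 0.03293 × 0.02007 = 6.609 × 10^-4 mol
n(I2) = n(S2O3^2-)/2 = 3.305 × 10^-4 mol
From the 2:5 ratio, n(MnO4^-) in the aliquot = 2/5 × 3.305 × 10^-4 = 1.322 × 10^-4 mol
[MnO4^-] = 1.322 × 10^-4 / 0.02444 = 0.005408 mol/L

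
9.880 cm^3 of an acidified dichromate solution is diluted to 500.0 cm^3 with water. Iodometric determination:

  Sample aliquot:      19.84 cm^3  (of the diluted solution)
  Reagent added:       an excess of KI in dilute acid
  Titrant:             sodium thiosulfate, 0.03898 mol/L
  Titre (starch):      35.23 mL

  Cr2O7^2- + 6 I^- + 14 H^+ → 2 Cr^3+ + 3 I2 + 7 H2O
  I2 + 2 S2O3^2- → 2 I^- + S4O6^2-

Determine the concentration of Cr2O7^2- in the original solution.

0.5838 mol/L

n(S2O3^2-) = 0.03523 × 0.03898 = 1.373 × 10^-3 mol
n(I2) = n(S2O3^2-)/2 = 6.866 × 10^-4 mol
From the 1:3 ratio, n(Cr2O7^2-) in the aliquot = 1/3 × 6.866 × 10^-4 = 2.289 × 10^-4 mol
[Cr2O7^2-]_dilute = 2.289 × 10^-4 / 0.01984 = 0.01154 mol/L
[Cr2O7^2-]_original = 0.01154 × 500.0/9.880 = 0.5838 mol/L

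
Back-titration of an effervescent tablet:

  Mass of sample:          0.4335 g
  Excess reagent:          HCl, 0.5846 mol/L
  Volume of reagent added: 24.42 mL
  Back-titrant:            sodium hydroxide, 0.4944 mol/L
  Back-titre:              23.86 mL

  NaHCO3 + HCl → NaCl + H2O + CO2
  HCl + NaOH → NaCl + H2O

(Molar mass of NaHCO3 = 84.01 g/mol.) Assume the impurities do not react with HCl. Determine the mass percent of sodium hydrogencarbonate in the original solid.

48.05 %

n(HCl) added = 0.02442 × 0.5846 = 0.01428 mol
n(NaOH) used in back-titration = 0.02386 × 0.4944 = 0.01180 mol
n(HCl) left over = 0.01180 mol (1:1 ratio)
n(HCl) consumed by analyte = 0.01428 − 0.01180 = 2.480 × 10^-3 mol
n(NaHCO3) = 2.480 × 10^-3 mol (1:1 ratio)
mass of NaHCO3 = 2.480 × 10^-3 × 84.01 = 0.2083 g
% NaHCO3 = 0.2083 / 0.4335 × 100 = 48.05 %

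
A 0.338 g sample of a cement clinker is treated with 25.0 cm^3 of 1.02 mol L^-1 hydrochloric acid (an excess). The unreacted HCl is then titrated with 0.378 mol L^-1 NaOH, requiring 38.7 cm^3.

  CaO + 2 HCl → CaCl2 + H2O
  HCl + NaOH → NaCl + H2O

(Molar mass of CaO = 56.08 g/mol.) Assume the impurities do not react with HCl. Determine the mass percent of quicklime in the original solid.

n(HCl) added = 0.0250 × 1.02 = 0.0255 mol
n(NaOH) used in back-titration = 0.0387 × 0.378 = 0.0146 mol
n(HCl) left over = 0.0146 mol (1:1 ratio)
n(HCl) consumed by analyte = 0.0255 − 0.0146 = 0.0109 mol
From the 1:2 ratio, n(CaO) = 1/2 × 0.0109 = 5.44 × 10^-3 mol
mass of CaO = 5.44 × 10^-3 × 56.08 = 0.305 g
% CaO = 0.305 / 0.338 × 100 = 90.2 %

90.2 %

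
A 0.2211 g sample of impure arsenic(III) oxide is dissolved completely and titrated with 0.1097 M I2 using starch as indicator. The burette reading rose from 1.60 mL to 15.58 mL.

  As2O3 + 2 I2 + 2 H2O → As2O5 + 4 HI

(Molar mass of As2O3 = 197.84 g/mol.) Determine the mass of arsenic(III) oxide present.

0.1517 g

n(I2) = 0.01398 L × 0.1097 mol/L = 1.534 × 10^-3 mol
From the 1:2 ratio, n(As2O3) = 1/2 × 1.534 × 10^-3 = 7.668 × 10^-4 mol
mass of As2O3 = 7.668 × 10^-4 × 197.84 g/mol = 0.1517 g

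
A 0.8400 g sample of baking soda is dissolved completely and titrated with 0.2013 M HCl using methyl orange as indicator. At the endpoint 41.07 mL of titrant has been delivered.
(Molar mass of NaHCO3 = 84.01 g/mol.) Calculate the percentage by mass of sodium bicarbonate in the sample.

NaHCO3 + HCl → NaCl + H2O + CO2
n(HCl) = 0.04107 L × 0.2013 mol/L = 8.267 × 10^-3 mol
n(NaHCO3) = 8.267 × 10^-3 mol (1:1 ratio)
mass of NaHCO3 = 8.267 × 10^-3 × 84.01 g/mol = 0.6945 g
% NaHCO3 = 0.6945 / 0.8400 × 100 = 82.68 %

82.68 %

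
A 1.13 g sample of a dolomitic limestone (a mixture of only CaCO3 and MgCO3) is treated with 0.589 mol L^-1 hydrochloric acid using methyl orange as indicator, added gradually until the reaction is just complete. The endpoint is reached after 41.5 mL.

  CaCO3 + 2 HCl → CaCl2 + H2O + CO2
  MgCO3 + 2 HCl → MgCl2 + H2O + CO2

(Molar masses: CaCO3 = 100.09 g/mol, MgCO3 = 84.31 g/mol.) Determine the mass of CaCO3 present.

n(HCl) = 0.0415 × 0.589 = 0.0244 mol
Let x = n(CaCO3), y = n(MgCO3).
Titrant: 2x + 2y = 0.0244;  mass: 100.09x + 84.31y = 1.13
Solving, x = 6.31 × 10^-3 mol, y = 5.91 × 10^-3 mol
mass of CaCO3 = 6.31 × 10^-3 × 100.09 = 0.632 g

0.632 g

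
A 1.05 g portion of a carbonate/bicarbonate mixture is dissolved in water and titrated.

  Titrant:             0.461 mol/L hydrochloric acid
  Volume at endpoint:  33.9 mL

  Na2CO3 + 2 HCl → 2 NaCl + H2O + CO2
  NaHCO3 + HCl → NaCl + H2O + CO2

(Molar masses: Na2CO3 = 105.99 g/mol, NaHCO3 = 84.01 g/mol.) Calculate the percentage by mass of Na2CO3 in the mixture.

n(HCl) = 0.0339 × 0.461 = 0.0156 mol
Let x = n(Na2CO3), y = n(NaHCO3).
Titrant: 2x + 1y = 0.0156;  mass: 105.99x + 84.01y = 1.05
Solving, x = 4.24 × 10^-3 mol, y = 7.15 × 10^-3 mol
mass of Na2CO3 = 4.24 × 10^-3 × 105.99 = 0.449 g
% Na2CO3 = 0.449 / 1.05 × 100 = 42.8 %

42.8 %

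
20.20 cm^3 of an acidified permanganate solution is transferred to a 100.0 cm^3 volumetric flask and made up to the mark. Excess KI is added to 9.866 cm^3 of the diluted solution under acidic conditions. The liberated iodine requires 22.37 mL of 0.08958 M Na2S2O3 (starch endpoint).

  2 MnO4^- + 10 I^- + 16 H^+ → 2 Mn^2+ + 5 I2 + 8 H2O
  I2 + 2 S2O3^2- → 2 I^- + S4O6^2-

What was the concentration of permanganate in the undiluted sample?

0.2011 M

n(S2O3^2-) = 0.02237 × 0.08958 = 2.004 × 10^-3 mol
n(I2) = n(S2O3^2-)/2 = 1.002 × 10^-3 mol
From the 2:5 ratio, n(MnO4^-) in the aliquot = 2/5 × 1.002 × 10^-3 = 4.008 × 10^-4 mol
[MnO4^-]_dilute = 4.008 × 10^-4 / 0.009866 = 0.04062 mol/L
[MnO4^-]_original = 0.04062 × 100.0/20.20 = 0.2011 mol/L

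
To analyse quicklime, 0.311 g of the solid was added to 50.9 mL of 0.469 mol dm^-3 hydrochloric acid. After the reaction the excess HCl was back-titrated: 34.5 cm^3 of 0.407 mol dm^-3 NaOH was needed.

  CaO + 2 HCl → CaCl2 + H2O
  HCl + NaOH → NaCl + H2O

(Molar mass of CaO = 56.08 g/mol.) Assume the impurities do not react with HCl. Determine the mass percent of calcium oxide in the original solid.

n(HCl) added = 0.0509 × 0.469 = 0.0239 mol
n(NaOH) used in back-titration = 0.0345 × 0.407 = 0.0140 mol
n(HCl) left over = 0.0140 mol (1:1 ratio)
n(HCl) consumed by analyte = 0.0239 − 0.0140 = 9.83 × 10^-3 mol
From the 1:2 ratio, n(CaO) = 1/2 × 9.83 × 10^-3 = 4.92 × 10^-3 mol
mass of CaO = 4.92 × 10^-3 × 56.08 = 0.276 g
% CaO = 0.276 / 0.311 × 100 = 88.6 %

88.6 %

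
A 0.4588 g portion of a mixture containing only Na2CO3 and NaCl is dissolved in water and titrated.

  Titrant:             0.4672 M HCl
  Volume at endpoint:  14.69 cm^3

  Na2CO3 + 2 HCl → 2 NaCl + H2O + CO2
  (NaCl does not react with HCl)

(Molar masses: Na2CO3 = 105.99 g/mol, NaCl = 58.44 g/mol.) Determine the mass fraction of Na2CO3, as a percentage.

79.27 %

n(HCl) = 0.01469 × 0.4672 = 6.863 × 10^-3 mol
Let x = n(Na2CO3), y = n(NaCl).
Titrant: 2x = 6.863 × 10^-3;  mass: 105.99x + 58.44y = 0.4588
Solving, x = 3.432 × 10^-3 mol, y = 1.627 × 10^-3 mol
mass of Na2CO3 = 3.432 × 10^-3 × 105.99 = 0.3637 g
% Na2CO3 = 0.3637 / 0.4588 × 100 = 79.27 %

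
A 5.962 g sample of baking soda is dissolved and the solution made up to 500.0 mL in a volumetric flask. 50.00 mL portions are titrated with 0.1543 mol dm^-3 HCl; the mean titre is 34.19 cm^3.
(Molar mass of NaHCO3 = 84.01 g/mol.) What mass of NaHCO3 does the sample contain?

NaHCO3 + HCl → NaCl + H2O + CO2
n(HCl) per titration = 0.03419 × 0.1543 = 5.276 × 10^-3 mol
n(NaHCO3) in each aliquot = 5.276 × 10^-3 mol (1:1 ratio)
n(NaHCO3) in the whole flask = 5.276 × 10^-3 × 500.0/50.00 = 0.05276 mol
mass of NaHCO3 = 0.05276 × 84.01 = 4.432 g

4.432 g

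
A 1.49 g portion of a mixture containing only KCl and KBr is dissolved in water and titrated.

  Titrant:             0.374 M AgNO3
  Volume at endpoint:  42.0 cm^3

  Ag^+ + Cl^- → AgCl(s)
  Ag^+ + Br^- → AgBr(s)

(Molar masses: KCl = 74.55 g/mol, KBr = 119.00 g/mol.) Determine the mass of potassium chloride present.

0.636 g

n(AgNO3) = 0.0420 × 0.374 = 0.0157 mol
Let x = n(KCl), y = n(KBr).
Titrant: 1x + 1y = 0.0157;  mass: 74.55x + 119.00y = 1.49
Solving, x = 8.53 × 10^-3 mol, y = 7.18 × 10^-3 mol
mass of KCl = 8.53 × 10^-3 × 74.55 = 0.636 g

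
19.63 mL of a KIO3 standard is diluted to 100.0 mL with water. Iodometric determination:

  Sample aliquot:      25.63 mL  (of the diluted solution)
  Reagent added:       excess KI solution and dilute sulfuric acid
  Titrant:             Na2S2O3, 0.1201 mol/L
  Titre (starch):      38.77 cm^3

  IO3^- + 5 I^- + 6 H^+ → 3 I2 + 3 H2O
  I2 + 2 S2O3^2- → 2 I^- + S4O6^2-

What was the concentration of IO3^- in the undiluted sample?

n(S2O3^2-) = 0.03877 × 0.1201 = 4.656 × 10^-3 mol
n(I2) = n(S2O3^2-)/2 = 2.328 × 10^-3 mol
From the 1:3 ratio, n(IO3^-) in the aliquot = 1/3 × 2.328 × 10^-3 = 7.760 × 10^-4 mol
[IO3^-]_dilute = 7.760 × 10^-4 / 0.02563 = 0.03028 mol/L
[IO3^-]_original = 0.03028 × 100.0/19.63 = 0.1542 mol/L

0.1542 mol/L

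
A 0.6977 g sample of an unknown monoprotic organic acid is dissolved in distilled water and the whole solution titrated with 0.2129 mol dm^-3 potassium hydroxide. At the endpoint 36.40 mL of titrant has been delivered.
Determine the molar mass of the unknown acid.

n(KOH) = 0.03640 L × 0.2129 mol/L = 7.750 × 10^-3 mol
n(HA) = 7.750 × 10^-3 mol (1:1 ratio)
M = m / n = 0.6977 g / 7.750 × 10^-3 mol = 90.03 g/mol

90.03 g/mol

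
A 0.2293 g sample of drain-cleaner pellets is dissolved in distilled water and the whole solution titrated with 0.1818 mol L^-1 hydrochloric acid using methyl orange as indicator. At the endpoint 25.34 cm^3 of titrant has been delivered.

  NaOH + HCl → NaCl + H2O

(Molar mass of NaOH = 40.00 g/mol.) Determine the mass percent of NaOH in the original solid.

80.36 %

n(HCl) = 0.02534 L × 0.1818 mol/L = 4.607 × 10^-3 mol
n(NaOH) = 4.607 × 10^-3 mol (1:1 ratio)
mass of NaOH = 4.607 × 10^-3 × 40.00 g/mol = 0.1843 g
% NaOH = 0.1843 / 0.2293 × 100 = 80.36 %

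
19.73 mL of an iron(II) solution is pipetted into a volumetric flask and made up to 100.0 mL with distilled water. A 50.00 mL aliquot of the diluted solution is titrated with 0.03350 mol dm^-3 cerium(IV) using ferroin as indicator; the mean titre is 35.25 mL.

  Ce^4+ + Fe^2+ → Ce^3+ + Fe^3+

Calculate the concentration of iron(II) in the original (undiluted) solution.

0.1197 mol/L

n(Ce4+) = 0.03525 × 0.03350 = 1.181 × 10^-3 mol
n(Fe2+) in the aliquot = 1.181 × 10^-3 mol (1:1 ratio)
[Fe2+]_dilute = 1.181 × 10^-3 / 0.05000 = 0.02362 mol/L
Dilution factor = 100.0 / 19.73 = 5.068
[Fe2+]_stock = 0.02362 × 5.068 = 0.1197 mol/L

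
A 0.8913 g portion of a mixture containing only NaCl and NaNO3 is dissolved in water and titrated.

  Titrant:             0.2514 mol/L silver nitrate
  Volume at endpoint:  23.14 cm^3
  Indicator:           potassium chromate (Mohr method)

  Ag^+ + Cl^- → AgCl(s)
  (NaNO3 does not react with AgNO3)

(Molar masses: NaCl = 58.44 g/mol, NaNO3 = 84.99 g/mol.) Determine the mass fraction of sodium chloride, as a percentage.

n(AgNO3) = 0.02314 × 0.2514 = 5.817 × 10^-3 mol
Let x = n(NaCl), y = n(NaNO3).
Titrant: 1x = 5.817 × 10^-3;  mass: 58.44x + 84.99y = 0.8913
Solving, x = 5.817 × 10^-3 mol, y = 6.487 × 10^-3 mol
mass of NaCl = 5.817 × 10^-3 × 58.44 = 0.3400 g
% NaCl = 0.3400 / 0.8913 × 100 = 38.14 %

38.14 %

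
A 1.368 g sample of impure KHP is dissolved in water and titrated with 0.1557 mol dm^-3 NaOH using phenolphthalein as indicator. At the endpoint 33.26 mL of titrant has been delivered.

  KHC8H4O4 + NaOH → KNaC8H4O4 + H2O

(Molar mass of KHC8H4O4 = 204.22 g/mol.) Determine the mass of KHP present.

1.058 g

n(NaOH) = 0.03326 L × 0.1557 mol/L = 5.179 × 10^-3 mol
n(KHC8H4O4) = 5.179 × 10^-3 mol (1:1 ratio)
mass of KHC8H4O4 = 5.179 × 10^-3 × 204.22 g/mol = 1.058 g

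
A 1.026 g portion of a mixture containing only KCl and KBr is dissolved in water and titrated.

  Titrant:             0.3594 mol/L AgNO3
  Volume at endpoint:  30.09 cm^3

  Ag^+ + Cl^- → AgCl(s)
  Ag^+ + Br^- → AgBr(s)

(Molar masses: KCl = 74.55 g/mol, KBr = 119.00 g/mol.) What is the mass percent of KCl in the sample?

42.65 %

n(AgNO3) = 0.03009 × 0.3594 = 0.01081 mol
Let x = n(KCl), y = n(KBr).
Titrant: 1x + 1y = 0.01081;  mass: 74.55x + 119.00y = 1.026
Solving, x = 5.870 × 10^-3 mol, y = 4.945 × 10^-3 mol
mass of KCl = 5.870 × 10^-3 × 74.55 = 0.4376 g
% KCl = 0.4376 / 1.026 × 100 = 42.65 %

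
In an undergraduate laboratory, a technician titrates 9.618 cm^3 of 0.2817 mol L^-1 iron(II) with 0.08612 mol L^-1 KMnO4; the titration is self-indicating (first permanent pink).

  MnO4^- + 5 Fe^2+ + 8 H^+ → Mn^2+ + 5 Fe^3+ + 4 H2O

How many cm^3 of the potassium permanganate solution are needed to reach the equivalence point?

n(Fe2+) = 0.009618 L × 0.2817 mol/L = 2.709 × 10^-3 mol
From the 1:5 stoichiometry, n(KMnO4) = 1/5 × 2.709 × 10^-3 = 5.419 × 10^-4 mol
V(KMnO4) = 5.419 × 10^-4 mol / 0.08612 mol/L = 0.006292 L = 6.292 mL

6.292 mL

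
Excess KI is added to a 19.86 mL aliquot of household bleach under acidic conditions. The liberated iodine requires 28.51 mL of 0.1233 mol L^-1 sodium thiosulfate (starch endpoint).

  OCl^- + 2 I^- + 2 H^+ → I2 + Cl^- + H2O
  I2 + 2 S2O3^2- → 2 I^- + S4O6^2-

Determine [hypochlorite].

n(S2O3^2-) = 0.02851 × 0.1233 = 3.515 × 10^-3 mol
n(I2) = n(S2O3^2-)/2 = 1.758 × 10^-3 mol
n(OCl^-) in the aliquot = 1.758 × 10^-3 mol (1:1 ratio)
[OCl^-] = 1.758 × 10^-3 / 0.01986 = 0.08850 mol/L

0.08850 mol/L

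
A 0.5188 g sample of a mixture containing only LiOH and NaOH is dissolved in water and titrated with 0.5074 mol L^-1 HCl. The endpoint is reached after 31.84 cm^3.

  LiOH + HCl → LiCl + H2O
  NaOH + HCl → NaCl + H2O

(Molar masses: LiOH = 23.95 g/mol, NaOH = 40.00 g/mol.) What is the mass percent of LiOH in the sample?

36.65 %

n(HCl) = 0.03184 × 0.5074 = 0.01616 mol
Let x = n(LiOH), y = n(NaOH).
Titrant: 1x + 1y = 0.01616;  mass: 23.95x + 40.00y = 0.5188
Solving, x = 7.939 × 10^-3 mol, y = 8.216 × 10^-3 mol
mass of LiOH = 7.939 × 10^-3 × 23.95 = 0.1901 g
% LiOH = 0.1901 / 0.5188 × 100 = 36.65 %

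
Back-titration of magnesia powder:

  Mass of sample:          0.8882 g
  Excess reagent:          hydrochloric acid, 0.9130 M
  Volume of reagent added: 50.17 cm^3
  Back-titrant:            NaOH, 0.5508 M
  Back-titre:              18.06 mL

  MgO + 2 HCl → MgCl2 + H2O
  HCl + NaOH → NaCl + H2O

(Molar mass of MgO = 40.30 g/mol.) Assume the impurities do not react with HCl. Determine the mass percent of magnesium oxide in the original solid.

81.35 %

n(HCl) added = 0.05017 × 0.9130 = 0.04581 mol
n(NaOH) used in back-titration = 0.01806 × 0.5508 = 9.947 × 10^-3 mol
n(HCl) left over = 9.947 × 10^-3 mol (1:1 ratio)
n(HCl) consumed by analyte = 0.04581 − 9.947 × 10^-3 = 0.03586 mol
From the 1:2 ratio, n(MgO) = 1/2 × 0.03586 = 0.01793 mol
mass of MgO = 0.01793 × 40.30 = 0.7225 g
% MgO = 0.7225 / 0.8882 × 100 = 81.35 %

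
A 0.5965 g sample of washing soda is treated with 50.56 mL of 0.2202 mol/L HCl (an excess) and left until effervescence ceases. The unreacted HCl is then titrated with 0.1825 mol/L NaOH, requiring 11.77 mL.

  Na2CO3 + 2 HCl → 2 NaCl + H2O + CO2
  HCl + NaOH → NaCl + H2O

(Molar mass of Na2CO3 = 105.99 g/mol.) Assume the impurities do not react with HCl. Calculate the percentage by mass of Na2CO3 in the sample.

n(HCl) added = 0.05056 × 0.2202 = 0.01113 mol
n(NaOH) used in back-titration = 0.01177 × 0.1825 = 2.148 × 10^-3 mol
n(HCl) left over = 2.148 × 10^-3 mol (1:1 ratio)
n(HCl) consumed by analyte = 0.01113 − 2.148 × 10^-3 = 8.985 × 10^-3 mol
From the 1:2 ratio, n(Na2CO3) = 1/2 × 8.985 × 10^-3 = 4.493 × 10^-3 mol
mass of Na2CO3 = 4.493 × 10^-3 × 105.99 = 0.4762 g
% Na2CO3 = 0.4762 / 0.5965 × 100 = 79.83 %

79.83 %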